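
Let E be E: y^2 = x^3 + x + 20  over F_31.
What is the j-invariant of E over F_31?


Delta = -16(4 a^3 + 27 b^2) mod 31 = 23
-1728 * (4 a)^3 = -1728 * (4*1)^3 mod 31 = 16
j = 16 * 23^(-1) mod 31 = 29

j = 29 (mod 31)


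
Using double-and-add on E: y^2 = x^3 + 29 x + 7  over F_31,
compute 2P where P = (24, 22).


k = 2 = 10_2 (binary, LSB first: 01)
Double-and-add from P = (24, 22):
  bit 0 = 0: acc unchanged = O
  bit 1 = 1: acc = O + (30, 16) = (30, 16)

2P = (30, 16)


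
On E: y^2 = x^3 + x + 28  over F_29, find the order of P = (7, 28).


Compute successive multiples of P until we hit O:
  1P = (7, 28)
  2P = (10, 20)
  3P = (3, 0)
  4P = (10, 9)
  5P = (7, 1)
  6P = O

ord(P) = 6


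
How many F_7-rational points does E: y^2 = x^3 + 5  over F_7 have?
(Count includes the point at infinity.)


For each x in F_7, count y with y^2 = x^3 + 0 x + 5 mod 7:
  x = 3: RHS = 4, y in [2, 5]  -> 2 point(s)
  x = 5: RHS = 4, y in [2, 5]  -> 2 point(s)
  x = 6: RHS = 4, y in [2, 5]  -> 2 point(s)
Affine points: 6. Add the point at infinity: total = 7.

#E(F_7) = 7


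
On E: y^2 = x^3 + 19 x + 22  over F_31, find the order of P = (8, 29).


Compute successive multiples of P until we hit O:
  1P = (8, 29)
  2P = (25, 23)
  3P = (14, 26)
  4P = (17, 22)
  5P = (20, 1)
  6P = (5, 26)
  7P = (19, 22)
  8P = (29, 21)
  ... (continuing to 34P)
  34P = O

ord(P) = 34


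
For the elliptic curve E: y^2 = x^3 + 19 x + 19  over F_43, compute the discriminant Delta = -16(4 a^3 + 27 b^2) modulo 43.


4 a^3 + 27 b^2 = 4*19^3 + 27*19^2 = 27436 + 9747 = 37183
Delta = -16 * (37183) = -594928
Delta mod 43 = 20

Delta = 20 (mod 43)


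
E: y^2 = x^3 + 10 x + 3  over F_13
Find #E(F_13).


For each x in F_13, count y with y^2 = x^3 + 10 x + 3 mod 13:
  x = 0: RHS = 3, y in [4, 9]  -> 2 point(s)
  x = 1: RHS = 1, y in [1, 12]  -> 2 point(s)
  x = 4: RHS = 3, y in [4, 9]  -> 2 point(s)
  x = 5: RHS = 9, y in [3, 10]  -> 2 point(s)
  x = 7: RHS = 0, y in [0]  -> 1 point(s)
  x = 8: RHS = 10, y in [6, 7]  -> 2 point(s)
  x = 9: RHS = 3, y in [4, 9]  -> 2 point(s)
  x = 11: RHS = 1, y in [1, 12]  -> 2 point(s)
Affine points: 15. Add the point at infinity: total = 16.

#E(F_13) = 16


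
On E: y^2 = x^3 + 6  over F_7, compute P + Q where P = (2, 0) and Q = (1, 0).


P != Q, so use the chord formula.
s = (y2 - y1) / (x2 - x1) = (0) / (6) mod 7 = 0
x3 = s^2 - x1 - x2 mod 7 = 0^2 - 2 - 1 = 4
y3 = s (x1 - x3) - y1 mod 7 = 0 * (2 - 4) - 0 = 0

P + Q = (4, 0)


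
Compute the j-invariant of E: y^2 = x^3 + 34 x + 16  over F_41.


Delta = -16(4 a^3 + 27 b^2) mod 41 = 2
-1728 * (4 a)^3 = -1728 * (4*34)^3 mod 41 = 20
j = 20 * 2^(-1) mod 41 = 10

j = 10 (mod 41)


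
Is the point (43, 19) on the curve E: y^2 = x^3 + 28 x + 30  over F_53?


Check whether y^2 = x^3 + 28 x + 30 (mod 53) for (x, y) = (43, 19).
LHS: y^2 = 19^2 mod 53 = 43
RHS: x^3 + 28 x + 30 = 43^3 + 28*43 + 30 mod 53 = 22
LHS != RHS

No, not on the curve


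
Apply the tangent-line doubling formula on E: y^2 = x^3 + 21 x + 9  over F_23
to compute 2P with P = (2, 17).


Doubling: s = (3 x1^2 + a) / (2 y1)
s = (3*2^2 + 21) / (2*17) mod 23 = 3
x3 = s^2 - 2 x1 mod 23 = 3^2 - 2*2 = 5
y3 = s (x1 - x3) - y1 mod 23 = 3 * (2 - 5) - 17 = 20

2P = (5, 20)


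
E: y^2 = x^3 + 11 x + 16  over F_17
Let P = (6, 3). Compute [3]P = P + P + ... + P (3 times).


k = 3 = 11_2 (binary, LSB first: 11)
Double-and-add from P = (6, 3):
  bit 0 = 1: acc = O + (6, 3) = (6, 3)
  bit 1 = 1: acc = (6, 3) + (5, 14) = (8, 2)

3P = (8, 2)


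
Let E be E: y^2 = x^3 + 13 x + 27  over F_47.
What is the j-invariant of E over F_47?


Delta = -16(4 a^3 + 27 b^2) mod 47 = 35
-1728 * (4 a)^3 = -1728 * (4*13)^3 mod 47 = 12
j = 12 * 35^(-1) mod 47 = 46

j = 46 (mod 47)


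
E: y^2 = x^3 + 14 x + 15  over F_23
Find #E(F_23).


For each x in F_23, count y with y^2 = x^3 + 14 x + 15 mod 23:
  x = 5: RHS = 3, y in [7, 16]  -> 2 point(s)
  x = 6: RHS = 16, y in [4, 19]  -> 2 point(s)
  x = 8: RHS = 18, y in [8, 15]  -> 2 point(s)
  x = 12: RHS = 2, y in [5, 18]  -> 2 point(s)
  x = 13: RHS = 2, y in [5, 18]  -> 2 point(s)
  x = 15: RHS = 12, y in [9, 14]  -> 2 point(s)
  x = 18: RHS = 4, y in [2, 21]  -> 2 point(s)
  x = 21: RHS = 2, y in [5, 18]  -> 2 point(s)
  x = 22: RHS = 0, y in [0]  -> 1 point(s)
Affine points: 17. Add the point at infinity: total = 18.

#E(F_23) = 18


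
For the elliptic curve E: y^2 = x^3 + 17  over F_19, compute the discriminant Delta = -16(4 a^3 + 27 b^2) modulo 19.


4 a^3 + 27 b^2 = 4*0^3 + 27*17^2 = 0 + 7803 = 7803
Delta = -16 * (7803) = -124848
Delta mod 19 = 1

Delta = 1 (mod 19)


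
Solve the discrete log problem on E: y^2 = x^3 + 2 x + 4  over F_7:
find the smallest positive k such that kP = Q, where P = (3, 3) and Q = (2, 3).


Enumerate multiples of P until we hit Q = (2, 3):
  1P = (3, 3)
  2P = (2, 3)
Match found at i = 2.

k = 2


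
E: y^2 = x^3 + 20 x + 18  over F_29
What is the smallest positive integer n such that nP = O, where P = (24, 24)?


Compute successive multiples of P until we hit O:
  1P = (24, 24)
  2P = (6, 8)
  3P = (27, 12)
  4P = (23, 1)
  5P = (18, 27)
  6P = (9, 12)
  7P = (21, 19)
  8P = (19, 23)
  ... (continuing to 24P)
  24P = O

ord(P) = 24


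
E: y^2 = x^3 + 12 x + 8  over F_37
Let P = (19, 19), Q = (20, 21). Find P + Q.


P != Q, so use the chord formula.
s = (y2 - y1) / (x2 - x1) = (2) / (1) mod 37 = 2
x3 = s^2 - x1 - x2 mod 37 = 2^2 - 19 - 20 = 2
y3 = s (x1 - x3) - y1 mod 37 = 2 * (19 - 2) - 19 = 15

P + Q = (2, 15)


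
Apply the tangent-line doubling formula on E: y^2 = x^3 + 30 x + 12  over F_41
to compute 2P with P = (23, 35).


Doubling: s = (3 x1^2 + a) / (2 y1)
s = (3*23^2 + 30) / (2*35) mod 41 = 19
x3 = s^2 - 2 x1 mod 41 = 19^2 - 2*23 = 28
y3 = s (x1 - x3) - y1 mod 41 = 19 * (23 - 28) - 35 = 34

2P = (28, 34)


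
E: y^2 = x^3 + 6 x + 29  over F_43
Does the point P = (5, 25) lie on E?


Check whether y^2 = x^3 + 6 x + 29 (mod 43) for (x, y) = (5, 25).
LHS: y^2 = 25^2 mod 43 = 23
RHS: x^3 + 6 x + 29 = 5^3 + 6*5 + 29 mod 43 = 12
LHS != RHS

No, not on the curve


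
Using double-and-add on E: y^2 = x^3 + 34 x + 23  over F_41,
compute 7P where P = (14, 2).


k = 7 = 111_2 (binary, LSB first: 111)
Double-and-add from P = (14, 2):
  bit 0 = 1: acc = O + (14, 2) = (14, 2)
  bit 1 = 1: acc = (14, 2) + (34, 4) = (9, 19)
  bit 2 = 1: acc = (9, 19) + (23, 4) = (25, 4)

7P = (25, 4)


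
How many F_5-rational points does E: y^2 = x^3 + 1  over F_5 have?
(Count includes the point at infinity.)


For each x in F_5, count y with y^2 = x^3 + 0 x + 1 mod 5:
  x = 0: RHS = 1, y in [1, 4]  -> 2 point(s)
  x = 2: RHS = 4, y in [2, 3]  -> 2 point(s)
  x = 4: RHS = 0, y in [0]  -> 1 point(s)
Affine points: 5. Add the point at infinity: total = 6.

#E(F_5) = 6


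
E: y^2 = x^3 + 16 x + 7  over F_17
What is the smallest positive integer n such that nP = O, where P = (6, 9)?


Compute successive multiples of P until we hit O:
  1P = (6, 9)
  2P = (13, 7)
  3P = (13, 10)
  4P = (6, 8)
  5P = O

ord(P) = 5


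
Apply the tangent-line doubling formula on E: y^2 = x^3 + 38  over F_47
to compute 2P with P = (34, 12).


Doubling: s = (3 x1^2 + a) / (2 y1)
s = (3*34^2 + 0) / (2*12) mod 47 = 27
x3 = s^2 - 2 x1 mod 47 = 27^2 - 2*34 = 3
y3 = s (x1 - x3) - y1 mod 47 = 27 * (34 - 3) - 12 = 26

2P = (3, 26)


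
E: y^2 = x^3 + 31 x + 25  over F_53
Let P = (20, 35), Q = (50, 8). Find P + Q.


P != Q, so use the chord formula.
s = (y2 - y1) / (x2 - x1) = (26) / (30) mod 53 = 15
x3 = s^2 - x1 - x2 mod 53 = 15^2 - 20 - 50 = 49
y3 = s (x1 - x3) - y1 mod 53 = 15 * (20 - 49) - 35 = 7

P + Q = (49, 7)


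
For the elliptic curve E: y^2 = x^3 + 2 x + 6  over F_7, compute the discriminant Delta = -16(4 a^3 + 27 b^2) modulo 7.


4 a^3 + 27 b^2 = 4*2^3 + 27*6^2 = 32 + 972 = 1004
Delta = -16 * (1004) = -16064
Delta mod 7 = 1

Delta = 1 (mod 7)


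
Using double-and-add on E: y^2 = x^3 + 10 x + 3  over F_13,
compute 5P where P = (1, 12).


k = 5 = 101_2 (binary, LSB first: 101)
Double-and-add from P = (1, 12):
  bit 0 = 1: acc = O + (1, 12) = (1, 12)
  bit 1 = 0: acc unchanged = (1, 12)
  bit 2 = 1: acc = (1, 12) + (8, 6) = (5, 10)

5P = (5, 10)


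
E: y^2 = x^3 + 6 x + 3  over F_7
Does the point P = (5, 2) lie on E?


Check whether y^2 = x^3 + 6 x + 3 (mod 7) for (x, y) = (5, 2).
LHS: y^2 = 2^2 mod 7 = 4
RHS: x^3 + 6 x + 3 = 5^3 + 6*5 + 3 mod 7 = 4
LHS = RHS

Yes, on the curve


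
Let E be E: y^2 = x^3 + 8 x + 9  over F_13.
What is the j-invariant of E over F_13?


Delta = -16(4 a^3 + 27 b^2) mod 13 = 9
-1728 * (4 a)^3 = -1728 * (4*8)^3 mod 13 = 8
j = 8 * 9^(-1) mod 13 = 11

j = 11 (mod 13)


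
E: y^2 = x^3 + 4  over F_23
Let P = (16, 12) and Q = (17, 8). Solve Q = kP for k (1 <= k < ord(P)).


Enumerate multiples of P until we hit Q = (17, 8):
  1P = (16, 12)
  2P = (3, 13)
  3P = (7, 5)
  4P = (6, 6)
  5P = (17, 15)
  6P = (22, 16)
  7P = (11, 22)
  8P = (0, 2)
  9P = (2, 14)
  10P = (13, 4)
  11P = (19, 3)
  12P = (20, 0)
  13P = (19, 20)
  14P = (13, 19)
  15P = (2, 9)
  16P = (0, 21)
  17P = (11, 1)
  18P = (22, 7)
  19P = (17, 8)
Match found at i = 19.

k = 19


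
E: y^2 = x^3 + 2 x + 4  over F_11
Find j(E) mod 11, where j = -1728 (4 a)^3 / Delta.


Delta = -16(4 a^3 + 27 b^2) mod 11 = 1
-1728 * (4 a)^3 = -1728 * (4*2)^3 mod 11 = 5
j = 5 * 1^(-1) mod 11 = 5

j = 5 (mod 11)


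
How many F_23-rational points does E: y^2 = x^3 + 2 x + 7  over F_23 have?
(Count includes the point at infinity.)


For each x in F_23, count y with y^2 = x^3 + 2 x + 7 mod 23:
  x = 5: RHS = 4, y in [2, 21]  -> 2 point(s)
  x = 8: RHS = 6, y in [11, 12]  -> 2 point(s)
  x = 9: RHS = 18, y in [8, 15]  -> 2 point(s)
  x = 11: RHS = 3, y in [7, 16]  -> 2 point(s)
  x = 15: RHS = 8, y in [10, 13]  -> 2 point(s)
  x = 16: RHS = 18, y in [8, 15]  -> 2 point(s)
  x = 17: RHS = 9, y in [3, 20]  -> 2 point(s)
  x = 19: RHS = 4, y in [2, 21]  -> 2 point(s)
  x = 21: RHS = 18, y in [8, 15]  -> 2 point(s)
  x = 22: RHS = 4, y in [2, 21]  -> 2 point(s)
Affine points: 20. Add the point at infinity: total = 21.

#E(F_23) = 21


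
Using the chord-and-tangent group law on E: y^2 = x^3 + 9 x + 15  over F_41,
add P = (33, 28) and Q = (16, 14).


P != Q, so use the chord formula.
s = (y2 - y1) / (x2 - x1) = (27) / (24) mod 41 = 37
x3 = s^2 - x1 - x2 mod 41 = 37^2 - 33 - 16 = 8
y3 = s (x1 - x3) - y1 mod 41 = 37 * (33 - 8) - 28 = 36

P + Q = (8, 36)


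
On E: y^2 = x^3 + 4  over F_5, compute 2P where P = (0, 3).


Doubling: s = (3 x1^2 + a) / (2 y1)
s = (3*0^2 + 0) / (2*3) mod 5 = 0
x3 = s^2 - 2 x1 mod 5 = 0^2 - 2*0 = 0
y3 = s (x1 - x3) - y1 mod 5 = 0 * (0 - 0) - 3 = 2

2P = (0, 2)


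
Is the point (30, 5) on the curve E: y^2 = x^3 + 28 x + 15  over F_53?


Check whether y^2 = x^3 + 28 x + 15 (mod 53) for (x, y) = (30, 5).
LHS: y^2 = 5^2 mod 53 = 25
RHS: x^3 + 28 x + 15 = 30^3 + 28*30 + 15 mod 53 = 30
LHS != RHS

No, not on the curve


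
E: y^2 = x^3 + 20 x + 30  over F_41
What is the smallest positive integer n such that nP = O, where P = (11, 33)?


Compute successive multiples of P until we hit O:
  1P = (11, 33)
  2P = (14, 26)
  3P = (26, 2)
  4P = (9, 23)
  5P = (5, 38)
  6P = (20, 36)
  7P = (1, 25)
  8P = (28, 19)
  ... (continuing to 26P)
  26P = O

ord(P) = 26


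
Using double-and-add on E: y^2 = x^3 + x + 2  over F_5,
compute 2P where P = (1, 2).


k = 2 = 10_2 (binary, LSB first: 01)
Double-and-add from P = (1, 2):
  bit 0 = 0: acc unchanged = O
  bit 1 = 1: acc = O + (4, 0) = (4, 0)

2P = (4, 0)


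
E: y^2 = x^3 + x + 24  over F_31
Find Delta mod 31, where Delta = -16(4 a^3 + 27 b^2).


4 a^3 + 27 b^2 = 4*1^3 + 27*24^2 = 4 + 15552 = 15556
Delta = -16 * (15556) = -248896
Delta mod 31 = 3

Delta = 3 (mod 31)


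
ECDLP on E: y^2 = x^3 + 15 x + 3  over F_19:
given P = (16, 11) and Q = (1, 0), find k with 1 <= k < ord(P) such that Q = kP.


Enumerate multiples of P until we hit Q = (1, 0):
  1P = (16, 11)
  2P = (12, 7)
  3P = (11, 13)
  4P = (18, 5)
  5P = (13, 18)
  6P = (6, 10)
  7P = (1, 0)
Match found at i = 7.

k = 7


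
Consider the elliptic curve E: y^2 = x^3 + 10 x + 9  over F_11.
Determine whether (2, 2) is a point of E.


Check whether y^2 = x^3 + 10 x + 9 (mod 11) for (x, y) = (2, 2).
LHS: y^2 = 2^2 mod 11 = 4
RHS: x^3 + 10 x + 9 = 2^3 + 10*2 + 9 mod 11 = 4
LHS = RHS

Yes, on the curve


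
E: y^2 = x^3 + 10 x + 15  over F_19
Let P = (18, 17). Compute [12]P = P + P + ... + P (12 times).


k = 12 = 1100_2 (binary, LSB first: 0011)
Double-and-add from P = (18, 17):
  bit 0 = 0: acc unchanged = O
  bit 1 = 0: acc unchanged = O
  bit 2 = 1: acc = O + (6, 5) = (6, 5)
  bit 3 = 1: acc = (6, 5) + (14, 7) = (5, 0)

12P = (5, 0)


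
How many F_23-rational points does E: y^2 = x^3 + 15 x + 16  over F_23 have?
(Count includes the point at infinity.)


For each x in F_23, count y with y^2 = x^3 + 15 x + 16 mod 23:
  x = 0: RHS = 16, y in [4, 19]  -> 2 point(s)
  x = 1: RHS = 9, y in [3, 20]  -> 2 point(s)
  x = 2: RHS = 8, y in [10, 13]  -> 2 point(s)
  x = 4: RHS = 2, y in [5, 18]  -> 2 point(s)
  x = 5: RHS = 9, y in [3, 20]  -> 2 point(s)
  x = 6: RHS = 0, y in [0]  -> 1 point(s)
  x = 7: RHS = 4, y in [2, 21]  -> 2 point(s)
  x = 8: RHS = 4, y in [2, 21]  -> 2 point(s)
  x = 9: RHS = 6, y in [11, 12]  -> 2 point(s)
  x = 10: RHS = 16, y in [4, 19]  -> 2 point(s)
  x = 13: RHS = 16, y in [4, 19]  -> 2 point(s)
  x = 14: RHS = 3, y in [7, 16]  -> 2 point(s)
  x = 17: RHS = 9, y in [3, 20]  -> 2 point(s)
  x = 18: RHS = 0, y in [0]  -> 1 point(s)
  x = 20: RHS = 13, y in [6, 17]  -> 2 point(s)
  x = 21: RHS = 1, y in [1, 22]  -> 2 point(s)
  x = 22: RHS = 0, y in [0]  -> 1 point(s)
Affine points: 31. Add the point at infinity: total = 32.

#E(F_23) = 32


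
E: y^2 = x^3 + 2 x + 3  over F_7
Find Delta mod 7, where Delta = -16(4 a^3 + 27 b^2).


4 a^3 + 27 b^2 = 4*2^3 + 27*3^2 = 32 + 243 = 275
Delta = -16 * (275) = -4400
Delta mod 7 = 3

Delta = 3 (mod 7)


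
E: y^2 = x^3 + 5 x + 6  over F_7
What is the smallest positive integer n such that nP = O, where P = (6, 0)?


Compute successive multiples of P until we hit O:
  1P = (6, 0)
  2P = O

ord(P) = 2


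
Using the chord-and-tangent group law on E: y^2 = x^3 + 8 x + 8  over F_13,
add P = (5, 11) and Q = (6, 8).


P != Q, so use the chord formula.
s = (y2 - y1) / (x2 - x1) = (10) / (1) mod 13 = 10
x3 = s^2 - x1 - x2 mod 13 = 10^2 - 5 - 6 = 11
y3 = s (x1 - x3) - y1 mod 13 = 10 * (5 - 11) - 11 = 7

P + Q = (11, 7)


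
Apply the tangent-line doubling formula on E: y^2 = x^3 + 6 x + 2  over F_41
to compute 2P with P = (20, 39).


Doubling: s = (3 x1^2 + a) / (2 y1)
s = (3*20^2 + 6) / (2*39) mod 41 = 6
x3 = s^2 - 2 x1 mod 41 = 6^2 - 2*20 = 37
y3 = s (x1 - x3) - y1 mod 41 = 6 * (20 - 37) - 39 = 23

2P = (37, 23)


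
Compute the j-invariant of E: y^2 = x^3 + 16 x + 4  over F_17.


Delta = -16(4 a^3 + 27 b^2) mod 17 = 3
-1728 * (4 a)^3 = -1728 * (4*16)^3 mod 17 = 7
j = 7 * 3^(-1) mod 17 = 8

j = 8 (mod 17)


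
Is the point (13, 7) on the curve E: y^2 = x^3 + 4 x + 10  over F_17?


Check whether y^2 = x^3 + 4 x + 10 (mod 17) for (x, y) = (13, 7).
LHS: y^2 = 7^2 mod 17 = 15
RHS: x^3 + 4 x + 10 = 13^3 + 4*13 + 10 mod 17 = 15
LHS = RHS

Yes, on the curve


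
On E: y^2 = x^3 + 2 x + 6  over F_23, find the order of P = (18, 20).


Compute successive multiples of P until we hit O:
  1P = (18, 20)
  2P = (22, 16)
  3P = (7, 15)
  4P = (6, 21)
  5P = (3, 19)
  6P = (11, 5)
  7P = (0, 12)
  8P = (14, 15)
  ... (continuing to 29P)
  29P = O

ord(P) = 29


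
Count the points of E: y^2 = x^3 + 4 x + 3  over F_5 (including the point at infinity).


For each x in F_5, count y with y^2 = x^3 + 4 x + 3 mod 5:
  x = 2: RHS = 4, y in [2, 3]  -> 2 point(s)
Affine points: 2. Add the point at infinity: total = 3.

#E(F_5) = 3


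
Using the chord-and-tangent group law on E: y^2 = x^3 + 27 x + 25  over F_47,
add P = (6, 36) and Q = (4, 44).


P != Q, so use the chord formula.
s = (y2 - y1) / (x2 - x1) = (8) / (45) mod 47 = 43
x3 = s^2 - x1 - x2 mod 47 = 43^2 - 6 - 4 = 6
y3 = s (x1 - x3) - y1 mod 47 = 43 * (6 - 6) - 36 = 11

P + Q = (6, 11)


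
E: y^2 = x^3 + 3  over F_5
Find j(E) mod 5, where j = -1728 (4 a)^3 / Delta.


Delta = -16(4 a^3 + 27 b^2) mod 5 = 2
-1728 * (4 a)^3 = -1728 * (4*0)^3 mod 5 = 0
j = 0 * 2^(-1) mod 5 = 0

j = 0 (mod 5)


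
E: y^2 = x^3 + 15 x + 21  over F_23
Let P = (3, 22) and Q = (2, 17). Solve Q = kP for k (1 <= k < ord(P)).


Enumerate multiples of P until we hit Q = (2, 17):
  1P = (3, 22)
  2P = (21, 11)
  3P = (2, 17)
Match found at i = 3.

k = 3


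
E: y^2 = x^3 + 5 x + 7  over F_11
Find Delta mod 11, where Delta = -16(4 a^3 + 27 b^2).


4 a^3 + 27 b^2 = 4*5^3 + 27*7^2 = 500 + 1323 = 1823
Delta = -16 * (1823) = -29168
Delta mod 11 = 4

Delta = 4 (mod 11)


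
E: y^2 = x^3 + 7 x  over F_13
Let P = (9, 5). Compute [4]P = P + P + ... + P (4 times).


k = 4 = 100_2 (binary, LSB first: 001)
Double-and-add from P = (9, 5):
  bit 0 = 0: acc unchanged = O
  bit 1 = 0: acc unchanged = O
  bit 2 = 1: acc = O + (9, 5) = (9, 5)

4P = (9, 5)


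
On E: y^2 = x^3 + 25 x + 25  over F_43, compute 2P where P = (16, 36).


Doubling: s = (3 x1^2 + a) / (2 y1)
s = (3*16^2 + 25) / (2*36) mod 43 = 14
x3 = s^2 - 2 x1 mod 43 = 14^2 - 2*16 = 35
y3 = s (x1 - x3) - y1 mod 43 = 14 * (16 - 35) - 36 = 42

2P = (35, 42)


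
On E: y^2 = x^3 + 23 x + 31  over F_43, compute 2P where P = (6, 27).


Doubling: s = (3 x1^2 + a) / (2 y1)
s = (3*6^2 + 23) / (2*27) mod 43 = 8
x3 = s^2 - 2 x1 mod 43 = 8^2 - 2*6 = 9
y3 = s (x1 - x3) - y1 mod 43 = 8 * (6 - 9) - 27 = 35

2P = (9, 35)


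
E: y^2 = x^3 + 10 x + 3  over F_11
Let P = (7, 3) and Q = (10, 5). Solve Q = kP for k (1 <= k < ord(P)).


Enumerate multiples of P until we hit Q = (10, 5):
  1P = (7, 3)
  2P = (0, 6)
  3P = (8, 10)
  4P = (1, 6)
  5P = (6, 2)
  6P = (10, 5)
Match found at i = 6.

k = 6


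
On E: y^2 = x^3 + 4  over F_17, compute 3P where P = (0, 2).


k = 3 = 11_2 (binary, LSB first: 11)
Double-and-add from P = (0, 2):
  bit 0 = 1: acc = O + (0, 2) = (0, 2)
  bit 1 = 1: acc = (0, 2) + (0, 15) = O

3P = O


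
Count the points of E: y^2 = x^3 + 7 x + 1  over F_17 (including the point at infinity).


For each x in F_17, count y with y^2 = x^3 + 7 x + 1 mod 17:
  x = 0: RHS = 1, y in [1, 16]  -> 2 point(s)
  x = 1: RHS = 9, y in [3, 14]  -> 2 point(s)
  x = 3: RHS = 15, y in [7, 10]  -> 2 point(s)
  x = 4: RHS = 8, y in [5, 12]  -> 2 point(s)
  x = 5: RHS = 8, y in [5, 12]  -> 2 point(s)
  x = 6: RHS = 4, y in [2, 15]  -> 2 point(s)
  x = 7: RHS = 2, y in [6, 11]  -> 2 point(s)
  x = 8: RHS = 8, y in [5, 12]  -> 2 point(s)
  x = 10: RHS = 0, y in [0]  -> 1 point(s)
  x = 11: RHS = 15, y in [7, 10]  -> 2 point(s)
  x = 14: RHS = 4, y in [2, 15]  -> 2 point(s)
  x = 15: RHS = 13, y in [8, 9]  -> 2 point(s)
Affine points: 23. Add the point at infinity: total = 24.

#E(F_17) = 24


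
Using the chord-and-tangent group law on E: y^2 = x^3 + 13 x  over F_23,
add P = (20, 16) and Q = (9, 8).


P != Q, so use the chord formula.
s = (y2 - y1) / (x2 - x1) = (15) / (12) mod 23 = 7
x3 = s^2 - x1 - x2 mod 23 = 7^2 - 20 - 9 = 20
y3 = s (x1 - x3) - y1 mod 23 = 7 * (20 - 20) - 16 = 7

P + Q = (20, 7)


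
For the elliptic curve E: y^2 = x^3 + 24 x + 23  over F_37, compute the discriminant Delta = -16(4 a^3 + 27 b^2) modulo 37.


4 a^3 + 27 b^2 = 4*24^3 + 27*23^2 = 55296 + 14283 = 69579
Delta = -16 * (69579) = -1113264
Delta mod 37 = 29

Delta = 29 (mod 37)


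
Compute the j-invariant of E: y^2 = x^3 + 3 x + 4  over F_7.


Delta = -16(4 a^3 + 27 b^2) mod 7 = 5
-1728 * (4 a)^3 = -1728 * (4*3)^3 mod 7 = 6
j = 6 * 5^(-1) mod 7 = 4

j = 4 (mod 7)


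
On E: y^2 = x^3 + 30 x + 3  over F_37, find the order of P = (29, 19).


Compute successive multiples of P until we hit O:
  1P = (29, 19)
  2P = (16, 18)
  3P = (22, 10)
  4P = (2, 21)
  5P = (9, 22)
  6P = (3, 3)
  7P = (1, 21)
  8P = (34, 21)
  ... (continuing to 19P)
  19P = O

ord(P) = 19


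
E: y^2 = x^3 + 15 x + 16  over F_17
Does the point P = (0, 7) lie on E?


Check whether y^2 = x^3 + 15 x + 16 (mod 17) for (x, y) = (0, 7).
LHS: y^2 = 7^2 mod 17 = 15
RHS: x^3 + 15 x + 16 = 0^3 + 15*0 + 16 mod 17 = 16
LHS != RHS

No, not on the curve


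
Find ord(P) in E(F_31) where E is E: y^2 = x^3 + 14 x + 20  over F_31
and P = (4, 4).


Compute successive multiples of P until we hit O:
  1P = (4, 4)
  2P = (23, 27)
  3P = (1, 29)
  4P = (30, 6)
  5P = (17, 26)
  6P = (18, 20)
  7P = (16, 0)
  8P = (18, 11)
  ... (continuing to 14P)
  14P = O

ord(P) = 14


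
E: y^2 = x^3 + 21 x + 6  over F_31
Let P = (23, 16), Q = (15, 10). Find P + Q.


P != Q, so use the chord formula.
s = (y2 - y1) / (x2 - x1) = (25) / (23) mod 31 = 24
x3 = s^2 - x1 - x2 mod 31 = 24^2 - 23 - 15 = 11
y3 = s (x1 - x3) - y1 mod 31 = 24 * (23 - 11) - 16 = 24

P + Q = (11, 24)


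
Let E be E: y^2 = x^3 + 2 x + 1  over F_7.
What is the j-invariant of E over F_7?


Delta = -16(4 a^3 + 27 b^2) mod 7 = 1
-1728 * (4 a)^3 = -1728 * (4*2)^3 mod 7 = 1
j = 1 * 1^(-1) mod 7 = 1

j = 1 (mod 7)


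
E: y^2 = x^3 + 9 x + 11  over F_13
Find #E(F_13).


For each x in F_13, count y with y^2 = x^3 + 9 x + 11 mod 13:
  x = 3: RHS = 0, y in [0]  -> 1 point(s)
  x = 5: RHS = 12, y in [5, 8]  -> 2 point(s)
  x = 7: RHS = 1, y in [1, 12]  -> 2 point(s)
  x = 8: RHS = 10, y in [6, 7]  -> 2 point(s)
  x = 10: RHS = 9, y in [3, 10]  -> 2 point(s)
  x = 12: RHS = 1, y in [1, 12]  -> 2 point(s)
Affine points: 11. Add the point at infinity: total = 12.

#E(F_13) = 12


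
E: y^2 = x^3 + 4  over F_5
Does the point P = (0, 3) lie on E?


Check whether y^2 = x^3 + 0 x + 4 (mod 5) for (x, y) = (0, 3).
LHS: y^2 = 3^2 mod 5 = 4
RHS: x^3 + 0 x + 4 = 0^3 + 0*0 + 4 mod 5 = 4
LHS = RHS

Yes, on the curve


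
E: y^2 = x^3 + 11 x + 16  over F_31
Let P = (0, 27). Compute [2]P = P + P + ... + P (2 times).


k = 2 = 10_2 (binary, LSB first: 01)
Double-and-add from P = (0, 27):
  bit 0 = 0: acc unchanged = O
  bit 1 = 1: acc = O + (14, 0) = (14, 0)

2P = (14, 0)


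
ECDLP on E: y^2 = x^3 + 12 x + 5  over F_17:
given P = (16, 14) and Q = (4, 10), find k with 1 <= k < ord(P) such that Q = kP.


Enumerate multiples of P until we hit Q = (4, 10):
  1P = (16, 14)
  2P = (4, 7)
  3P = (1, 16)
  4P = (1, 1)
  5P = (4, 10)
Match found at i = 5.

k = 5


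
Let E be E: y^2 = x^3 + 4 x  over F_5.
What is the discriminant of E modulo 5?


4 a^3 + 27 b^2 = 4*4^3 + 27*0^2 = 256 + 0 = 256
Delta = -16 * (256) = -4096
Delta mod 5 = 4

Delta = 4 (mod 5)


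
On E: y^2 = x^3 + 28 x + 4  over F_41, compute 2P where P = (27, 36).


Doubling: s = (3 x1^2 + a) / (2 y1)
s = (3*27^2 + 28) / (2*36) mod 41 = 4
x3 = s^2 - 2 x1 mod 41 = 4^2 - 2*27 = 3
y3 = s (x1 - x3) - y1 mod 41 = 4 * (27 - 3) - 36 = 19

2P = (3, 19)


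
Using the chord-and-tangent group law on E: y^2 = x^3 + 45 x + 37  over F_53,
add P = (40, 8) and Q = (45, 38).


P != Q, so use the chord formula.
s = (y2 - y1) / (x2 - x1) = (30) / (5) mod 53 = 6
x3 = s^2 - x1 - x2 mod 53 = 6^2 - 40 - 45 = 4
y3 = s (x1 - x3) - y1 mod 53 = 6 * (40 - 4) - 8 = 49

P + Q = (4, 49)


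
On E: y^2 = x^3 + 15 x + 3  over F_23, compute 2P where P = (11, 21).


Doubling: s = (3 x1^2 + a) / (2 y1)
s = (3*11^2 + 15) / (2*21) mod 23 = 9
x3 = s^2 - 2 x1 mod 23 = 9^2 - 2*11 = 13
y3 = s (x1 - x3) - y1 mod 23 = 9 * (11 - 13) - 21 = 7

2P = (13, 7)


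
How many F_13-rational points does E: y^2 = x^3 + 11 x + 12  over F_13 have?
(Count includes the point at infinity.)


For each x in F_13, count y with y^2 = x^3 + 11 x + 12 mod 13:
  x = 0: RHS = 12, y in [5, 8]  -> 2 point(s)
  x = 2: RHS = 3, y in [4, 9]  -> 2 point(s)
  x = 4: RHS = 3, y in [4, 9]  -> 2 point(s)
  x = 5: RHS = 10, y in [6, 7]  -> 2 point(s)
  x = 7: RHS = 3, y in [4, 9]  -> 2 point(s)
  x = 8: RHS = 1, y in [1, 12]  -> 2 point(s)
  x = 10: RHS = 4, y in [2, 11]  -> 2 point(s)
  x = 12: RHS = 0, y in [0]  -> 1 point(s)
Affine points: 15. Add the point at infinity: total = 16.

#E(F_13) = 16


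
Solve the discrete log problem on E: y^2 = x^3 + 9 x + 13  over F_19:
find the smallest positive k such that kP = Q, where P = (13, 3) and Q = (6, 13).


Enumerate multiples of P until we hit Q = (6, 13):
  1P = (13, 3)
  2P = (17, 14)
  3P = (12, 14)
  4P = (1, 17)
  5P = (9, 5)
  6P = (2, 1)
  7P = (10, 1)
  8P = (7, 1)
  9P = (16, 15)
  10P = (6, 6)
  11P = (6, 13)
Match found at i = 11.

k = 11


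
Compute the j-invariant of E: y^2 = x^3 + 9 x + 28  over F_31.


Delta = -16(4 a^3 + 27 b^2) mod 31 = 17
-1728 * (4 a)^3 = -1728 * (4*9)^3 mod 31 = 8
j = 8 * 17^(-1) mod 31 = 26

j = 26 (mod 31)


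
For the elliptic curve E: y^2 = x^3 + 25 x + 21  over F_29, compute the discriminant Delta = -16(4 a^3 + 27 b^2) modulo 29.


4 a^3 + 27 b^2 = 4*25^3 + 27*21^2 = 62500 + 11907 = 74407
Delta = -16 * (74407) = -1190512
Delta mod 29 = 25

Delta = 25 (mod 29)


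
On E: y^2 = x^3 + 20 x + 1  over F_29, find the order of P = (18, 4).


Compute successive multiples of P until we hit O:
  1P = (18, 4)
  2P = (28, 3)
  3P = (21, 5)
  4P = (3, 1)
  5P = (15, 14)
  6P = (20, 22)
  7P = (14, 3)
  8P = (17, 18)
  ... (continuing to 38P)
  38P = O

ord(P) = 38


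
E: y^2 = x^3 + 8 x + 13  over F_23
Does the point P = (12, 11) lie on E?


Check whether y^2 = x^3 + 8 x + 13 (mod 23) for (x, y) = (12, 11).
LHS: y^2 = 11^2 mod 23 = 6
RHS: x^3 + 8 x + 13 = 12^3 + 8*12 + 13 mod 23 = 20
LHS != RHS

No, not on the curve


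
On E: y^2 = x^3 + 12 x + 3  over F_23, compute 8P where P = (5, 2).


k = 8 = 1000_2 (binary, LSB first: 0001)
Double-and-add from P = (5, 2):
  bit 0 = 0: acc unchanged = O
  bit 1 = 0: acc unchanged = O
  bit 2 = 0: acc unchanged = O
  bit 3 = 1: acc = O + (22, 17) = (22, 17)

8P = (22, 17)


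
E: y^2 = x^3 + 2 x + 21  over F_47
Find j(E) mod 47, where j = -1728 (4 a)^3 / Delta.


Delta = -16(4 a^3 + 27 b^2) mod 47 = 31
-1728 * (4 a)^3 = -1728 * (4*2)^3 mod 47 = 39
j = 39 * 31^(-1) mod 47 = 24

j = 24 (mod 47)


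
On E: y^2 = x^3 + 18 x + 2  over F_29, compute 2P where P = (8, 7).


Doubling: s = (3 x1^2 + a) / (2 y1)
s = (3*8^2 + 18) / (2*7) mod 29 = 15
x3 = s^2 - 2 x1 mod 29 = 15^2 - 2*8 = 6
y3 = s (x1 - x3) - y1 mod 29 = 15 * (8 - 6) - 7 = 23

2P = (6, 23)


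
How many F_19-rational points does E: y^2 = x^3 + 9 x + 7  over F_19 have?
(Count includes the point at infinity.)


For each x in F_19, count y with y^2 = x^3 + 9 x + 7 mod 19:
  x = 0: RHS = 7, y in [8, 11]  -> 2 point(s)
  x = 1: RHS = 17, y in [6, 13]  -> 2 point(s)
  x = 3: RHS = 4, y in [2, 17]  -> 2 point(s)
  x = 5: RHS = 6, y in [5, 14]  -> 2 point(s)
  x = 6: RHS = 11, y in [7, 12]  -> 2 point(s)
  x = 9: RHS = 0, y in [0]  -> 1 point(s)
  x = 12: RHS = 0, y in [0]  -> 1 point(s)
  x = 17: RHS = 0, y in [0]  -> 1 point(s)
  x = 18: RHS = 16, y in [4, 15]  -> 2 point(s)
Affine points: 15. Add the point at infinity: total = 16.

#E(F_19) = 16


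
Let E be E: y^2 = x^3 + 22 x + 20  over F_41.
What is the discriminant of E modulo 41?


4 a^3 + 27 b^2 = 4*22^3 + 27*20^2 = 42592 + 10800 = 53392
Delta = -16 * (53392) = -854272
Delta mod 41 = 4

Delta = 4 (mod 41)


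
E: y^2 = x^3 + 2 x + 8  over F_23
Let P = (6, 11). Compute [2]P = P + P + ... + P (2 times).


k = 2 = 10_2 (binary, LSB first: 01)
Double-and-add from P = (6, 11):
  bit 0 = 0: acc unchanged = O
  bit 1 = 1: acc = O + (13, 0) = (13, 0)

2P = (13, 0)


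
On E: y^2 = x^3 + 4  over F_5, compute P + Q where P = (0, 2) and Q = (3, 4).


P != Q, so use the chord formula.
s = (y2 - y1) / (x2 - x1) = (2) / (3) mod 5 = 4
x3 = s^2 - x1 - x2 mod 5 = 4^2 - 0 - 3 = 3
y3 = s (x1 - x3) - y1 mod 5 = 4 * (0 - 3) - 2 = 1

P + Q = (3, 1)


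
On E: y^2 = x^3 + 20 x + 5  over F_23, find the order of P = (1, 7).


Compute successive multiples of P until we hit O:
  1P = (1, 7)
  2P = (21, 16)
  3P = (10, 20)
  4P = (5, 0)
  5P = (10, 3)
  6P = (21, 7)
  7P = (1, 16)
  8P = O

ord(P) = 8


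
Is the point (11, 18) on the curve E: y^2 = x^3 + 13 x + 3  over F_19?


Check whether y^2 = x^3 + 13 x + 3 (mod 19) for (x, y) = (11, 18).
LHS: y^2 = 18^2 mod 19 = 1
RHS: x^3 + 13 x + 3 = 11^3 + 13*11 + 3 mod 19 = 14
LHS != RHS

No, not on the curve


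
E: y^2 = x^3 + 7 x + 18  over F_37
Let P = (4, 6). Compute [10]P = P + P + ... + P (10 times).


k = 10 = 1010_2 (binary, LSB first: 0101)
Double-and-add from P = (4, 6):
  bit 0 = 0: acc unchanged = O
  bit 1 = 1: acc = O + (22, 4) = (22, 4)
  bit 2 = 0: acc unchanged = (22, 4)
  bit 3 = 1: acc = (22, 4) + (5, 17) = (7, 15)

10P = (7, 15)


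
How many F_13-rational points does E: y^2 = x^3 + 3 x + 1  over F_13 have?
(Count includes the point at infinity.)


For each x in F_13, count y with y^2 = x^3 + 3 x + 1 mod 13:
  x = 0: RHS = 1, y in [1, 12]  -> 2 point(s)
  x = 4: RHS = 12, y in [5, 8]  -> 2 point(s)
  x = 6: RHS = 1, y in [1, 12]  -> 2 point(s)
  x = 7: RHS = 1, y in [1, 12]  -> 2 point(s)
  x = 8: RHS = 4, y in [2, 11]  -> 2 point(s)
  x = 9: RHS = 3, y in [4, 9]  -> 2 point(s)
  x = 10: RHS = 4, y in [2, 11]  -> 2 point(s)
  x = 11: RHS = 0, y in [0]  -> 1 point(s)
  x = 12: RHS = 10, y in [6, 7]  -> 2 point(s)
Affine points: 17. Add the point at infinity: total = 18.

#E(F_13) = 18


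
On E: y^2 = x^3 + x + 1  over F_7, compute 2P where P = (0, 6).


Doubling: s = (3 x1^2 + a) / (2 y1)
s = (3*0^2 + 1) / (2*6) mod 7 = 3
x3 = s^2 - 2 x1 mod 7 = 3^2 - 2*0 = 2
y3 = s (x1 - x3) - y1 mod 7 = 3 * (0 - 2) - 6 = 2

2P = (2, 2)


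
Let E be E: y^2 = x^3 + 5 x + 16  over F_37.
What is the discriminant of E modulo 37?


4 a^3 + 27 b^2 = 4*5^3 + 27*16^2 = 500 + 6912 = 7412
Delta = -16 * (7412) = -118592
Delta mod 37 = 30

Delta = 30 (mod 37)


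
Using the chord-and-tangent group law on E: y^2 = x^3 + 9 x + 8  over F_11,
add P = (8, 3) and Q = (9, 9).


P != Q, so use the chord formula.
s = (y2 - y1) / (x2 - x1) = (6) / (1) mod 11 = 6
x3 = s^2 - x1 - x2 mod 11 = 6^2 - 8 - 9 = 8
y3 = s (x1 - x3) - y1 mod 11 = 6 * (8 - 8) - 3 = 8

P + Q = (8, 8)


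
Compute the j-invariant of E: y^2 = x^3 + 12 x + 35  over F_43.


Delta = -16(4 a^3 + 27 b^2) mod 43 = 5
-1728 * (4 a)^3 = -1728 * (4*12)^3 mod 43 = 32
j = 32 * 5^(-1) mod 43 = 15

j = 15 (mod 43)


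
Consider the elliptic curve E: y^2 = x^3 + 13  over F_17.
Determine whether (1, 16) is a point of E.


Check whether y^2 = x^3 + 0 x + 13 (mod 17) for (x, y) = (1, 16).
LHS: y^2 = 16^2 mod 17 = 1
RHS: x^3 + 0 x + 13 = 1^3 + 0*1 + 13 mod 17 = 14
LHS != RHS

No, not on the curve


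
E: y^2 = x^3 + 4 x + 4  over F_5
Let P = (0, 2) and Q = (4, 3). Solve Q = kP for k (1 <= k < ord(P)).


Enumerate multiples of P until we hit Q = (4, 3):
  1P = (0, 2)
  2P = (1, 2)
  3P = (4, 3)
Match found at i = 3.

k = 3


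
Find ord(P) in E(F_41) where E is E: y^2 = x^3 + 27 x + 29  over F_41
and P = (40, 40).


Compute successive multiples of P until we hit O:
  1P = (40, 40)
  2P = (22, 18)
  3P = (22, 23)
  4P = (40, 1)
  5P = O

ord(P) = 5


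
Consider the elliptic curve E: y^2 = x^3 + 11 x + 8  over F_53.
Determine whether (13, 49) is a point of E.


Check whether y^2 = x^3 + 11 x + 8 (mod 53) for (x, y) = (13, 49).
LHS: y^2 = 49^2 mod 53 = 16
RHS: x^3 + 11 x + 8 = 13^3 + 11*13 + 8 mod 53 = 16
LHS = RHS

Yes, on the curve


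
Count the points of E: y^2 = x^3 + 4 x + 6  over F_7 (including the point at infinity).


For each x in F_7, count y with y^2 = x^3 + 4 x + 6 mod 7:
  x = 1: RHS = 4, y in [2, 5]  -> 2 point(s)
  x = 2: RHS = 1, y in [1, 6]  -> 2 point(s)
  x = 4: RHS = 2, y in [3, 4]  -> 2 point(s)
  x = 5: RHS = 4, y in [2, 5]  -> 2 point(s)
  x = 6: RHS = 1, y in [1, 6]  -> 2 point(s)
Affine points: 10. Add the point at infinity: total = 11.

#E(F_7) = 11


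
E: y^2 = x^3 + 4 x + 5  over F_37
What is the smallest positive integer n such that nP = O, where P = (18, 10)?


Compute successive multiples of P until we hit O:
  1P = (18, 10)
  2P = (10, 3)
  3P = (30, 35)
  4P = (27, 36)
  5P = (4, 14)
  6P = (3, 28)
  7P = (13, 21)
  8P = (36, 0)
  ... (continuing to 16P)
  16P = O

ord(P) = 16


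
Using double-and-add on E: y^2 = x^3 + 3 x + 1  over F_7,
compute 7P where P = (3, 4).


k = 7 = 111_2 (binary, LSB first: 111)
Double-and-add from P = (3, 4):
  bit 0 = 1: acc = O + (3, 4) = (3, 4)
  bit 1 = 1: acc = (3, 4) + (5, 6) = (0, 6)
  bit 2 = 1: acc = (0, 6) + (6, 5) = (2, 6)

7P = (2, 6)


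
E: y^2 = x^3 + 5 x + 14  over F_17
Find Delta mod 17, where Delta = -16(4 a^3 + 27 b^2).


4 a^3 + 27 b^2 = 4*5^3 + 27*14^2 = 500 + 5292 = 5792
Delta = -16 * (5792) = -92672
Delta mod 17 = 12

Delta = 12 (mod 17)


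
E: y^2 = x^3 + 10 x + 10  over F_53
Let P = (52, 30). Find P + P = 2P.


Doubling: s = (3 x1^2 + a) / (2 y1)
s = (3*52^2 + 10) / (2*30) mod 53 = 17
x3 = s^2 - 2 x1 mod 53 = 17^2 - 2*52 = 26
y3 = s (x1 - x3) - y1 mod 53 = 17 * (52 - 26) - 30 = 41

2P = (26, 41)


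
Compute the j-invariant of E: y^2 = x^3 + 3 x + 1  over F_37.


Delta = -16(4 a^3 + 27 b^2) mod 37 = 23
-1728 * (4 a)^3 = -1728 * (4*3)^3 mod 37 = 27
j = 27 * 23^(-1) mod 37 = 6

j = 6 (mod 37)


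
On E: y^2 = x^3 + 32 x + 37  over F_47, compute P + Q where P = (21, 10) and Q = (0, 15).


P != Q, so use the chord formula.
s = (y2 - y1) / (x2 - x1) = (5) / (26) mod 47 = 2
x3 = s^2 - x1 - x2 mod 47 = 2^2 - 21 - 0 = 30
y3 = s (x1 - x3) - y1 mod 47 = 2 * (21 - 30) - 10 = 19

P + Q = (30, 19)


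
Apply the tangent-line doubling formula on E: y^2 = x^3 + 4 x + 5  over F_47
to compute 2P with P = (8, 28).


Doubling: s = (3 x1^2 + a) / (2 y1)
s = (3*8^2 + 4) / (2*28) mod 47 = 27
x3 = s^2 - 2 x1 mod 47 = 27^2 - 2*8 = 8
y3 = s (x1 - x3) - y1 mod 47 = 27 * (8 - 8) - 28 = 19

2P = (8, 19)


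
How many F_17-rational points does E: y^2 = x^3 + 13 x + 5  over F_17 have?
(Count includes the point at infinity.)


For each x in F_17, count y with y^2 = x^3 + 13 x + 5 mod 17:
  x = 1: RHS = 2, y in [6, 11]  -> 2 point(s)
  x = 4: RHS = 2, y in [6, 11]  -> 2 point(s)
  x = 5: RHS = 8, y in [5, 12]  -> 2 point(s)
  x = 8: RHS = 9, y in [3, 14]  -> 2 point(s)
  x = 9: RHS = 1, y in [1, 16]  -> 2 point(s)
  x = 10: RHS = 13, y in [8, 9]  -> 2 point(s)
  x = 11: RHS = 0, y in [0]  -> 1 point(s)
  x = 12: RHS = 2, y in [6, 11]  -> 2 point(s)
  x = 13: RHS = 8, y in [5, 12]  -> 2 point(s)
  x = 16: RHS = 8, y in [5, 12]  -> 2 point(s)
Affine points: 19. Add the point at infinity: total = 20.

#E(F_17) = 20


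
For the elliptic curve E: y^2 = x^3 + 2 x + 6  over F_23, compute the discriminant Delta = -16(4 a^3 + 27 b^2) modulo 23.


4 a^3 + 27 b^2 = 4*2^3 + 27*6^2 = 32 + 972 = 1004
Delta = -16 * (1004) = -16064
Delta mod 23 = 13

Delta = 13 (mod 23)


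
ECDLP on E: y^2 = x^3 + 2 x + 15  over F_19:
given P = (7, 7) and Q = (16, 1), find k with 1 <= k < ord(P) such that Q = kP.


Enumerate multiples of P until we hit Q = (16, 1):
  1P = (7, 7)
  2P = (16, 18)
  3P = (5, 6)
  4P = (12, 0)
  5P = (5, 13)
  6P = (16, 1)
Match found at i = 6.

k = 6


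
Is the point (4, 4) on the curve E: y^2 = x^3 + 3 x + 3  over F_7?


Check whether y^2 = x^3 + 3 x + 3 (mod 7) for (x, y) = (4, 4).
LHS: y^2 = 4^2 mod 7 = 2
RHS: x^3 + 3 x + 3 = 4^3 + 3*4 + 3 mod 7 = 2
LHS = RHS

Yes, on the curve


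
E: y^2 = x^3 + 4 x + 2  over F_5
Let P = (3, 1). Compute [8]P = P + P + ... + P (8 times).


k = 8 = 1000_2 (binary, LSB first: 0001)
Double-and-add from P = (3, 1):
  bit 0 = 0: acc unchanged = O
  bit 1 = 0: acc unchanged = O
  bit 2 = 0: acc unchanged = O
  bit 3 = 1: acc = O + (3, 4) = (3, 4)

8P = (3, 4)


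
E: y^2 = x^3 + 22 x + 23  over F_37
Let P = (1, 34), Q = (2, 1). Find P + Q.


P != Q, so use the chord formula.
s = (y2 - y1) / (x2 - x1) = (4) / (1) mod 37 = 4
x3 = s^2 - x1 - x2 mod 37 = 4^2 - 1 - 2 = 13
y3 = s (x1 - x3) - y1 mod 37 = 4 * (1 - 13) - 34 = 29

P + Q = (13, 29)


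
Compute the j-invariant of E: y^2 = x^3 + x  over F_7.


Delta = -16(4 a^3 + 27 b^2) mod 7 = 6
-1728 * (4 a)^3 = -1728 * (4*1)^3 mod 7 = 1
j = 1 * 6^(-1) mod 7 = 6

j = 6 (mod 7)


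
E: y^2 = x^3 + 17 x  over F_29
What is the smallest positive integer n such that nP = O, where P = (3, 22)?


Compute successive multiples of P until we hit O:
  1P = (3, 22)
  2P = (24, 15)
  3P = (15, 11)
  4P = (6, 17)
  5P = (26, 26)
  6P = (23, 1)
  7P = (2, 19)
  8P = (4, 4)
  ... (continuing to 26P)
  26P = O

ord(P) = 26


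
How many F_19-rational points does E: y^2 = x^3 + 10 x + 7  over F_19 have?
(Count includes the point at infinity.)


For each x in F_19, count y with y^2 = x^3 + 10 x + 7 mod 19:
  x = 0: RHS = 7, y in [8, 11]  -> 2 point(s)
  x = 2: RHS = 16, y in [4, 15]  -> 2 point(s)
  x = 3: RHS = 7, y in [8, 11]  -> 2 point(s)
  x = 4: RHS = 16, y in [4, 15]  -> 2 point(s)
  x = 5: RHS = 11, y in [7, 12]  -> 2 point(s)
  x = 6: RHS = 17, y in [6, 13]  -> 2 point(s)
  x = 9: RHS = 9, y in [3, 16]  -> 2 point(s)
  x = 10: RHS = 5, y in [9, 10]  -> 2 point(s)
  x = 11: RHS = 4, y in [2, 17]  -> 2 point(s)
  x = 13: RHS = 16, y in [4, 15]  -> 2 point(s)
  x = 15: RHS = 17, y in [6, 13]  -> 2 point(s)
  x = 16: RHS = 7, y in [8, 11]  -> 2 point(s)
  x = 17: RHS = 17, y in [6, 13]  -> 2 point(s)
Affine points: 26. Add the point at infinity: total = 27.

#E(F_19) = 27


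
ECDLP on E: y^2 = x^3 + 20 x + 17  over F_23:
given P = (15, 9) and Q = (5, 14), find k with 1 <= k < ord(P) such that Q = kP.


Enumerate multiples of P until we hit Q = (5, 14):
  1P = (15, 9)
  2P = (17, 16)
  3P = (9, 12)
  4P = (5, 9)
  5P = (3, 14)
  6P = (13, 17)
  7P = (11, 21)
  8P = (6, 10)
  9P = (4, 0)
  10P = (6, 13)
  11P = (11, 2)
  12P = (13, 6)
  13P = (3, 9)
  14P = (5, 14)
Match found at i = 14.

k = 14


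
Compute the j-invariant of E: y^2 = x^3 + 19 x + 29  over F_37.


Delta = -16(4 a^3 + 27 b^2) mod 37 = 20
-1728 * (4 a)^3 = -1728 * (4*19)^3 mod 37 = 14
j = 14 * 20^(-1) mod 37 = 34

j = 34 (mod 37)


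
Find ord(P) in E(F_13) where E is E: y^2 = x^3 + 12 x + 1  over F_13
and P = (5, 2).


Compute successive multiples of P until we hit O:
  1P = (5, 2)
  2P = (4, 10)
  3P = (3, 8)
  4P = (1, 12)
  5P = (10, 4)
  6P = (7, 5)
  7P = (0, 12)
  8P = (12, 12)
  ... (continuing to 19P)
  19P = O

ord(P) = 19


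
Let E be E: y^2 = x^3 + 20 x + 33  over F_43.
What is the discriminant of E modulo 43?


4 a^3 + 27 b^2 = 4*20^3 + 27*33^2 = 32000 + 29403 = 61403
Delta = -16 * (61403) = -982448
Delta mod 43 = 16

Delta = 16 (mod 43)


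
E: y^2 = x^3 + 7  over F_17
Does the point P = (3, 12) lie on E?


Check whether y^2 = x^3 + 0 x + 7 (mod 17) for (x, y) = (3, 12).
LHS: y^2 = 12^2 mod 17 = 8
RHS: x^3 + 0 x + 7 = 3^3 + 0*3 + 7 mod 17 = 0
LHS != RHS

No, not on the curve


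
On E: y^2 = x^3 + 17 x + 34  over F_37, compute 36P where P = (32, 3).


k = 36 = 100100_2 (binary, LSB first: 001001)
Double-and-add from P = (32, 3):
  bit 0 = 0: acc unchanged = O
  bit 1 = 0: acc unchanged = O
  bit 2 = 1: acc = O + (24, 13) = (24, 13)
  bit 3 = 0: acc unchanged = (24, 13)
  bit 4 = 0: acc unchanged = (24, 13)
  bit 5 = 1: acc = (24, 13) + (26, 12) = (15, 1)

36P = (15, 1)


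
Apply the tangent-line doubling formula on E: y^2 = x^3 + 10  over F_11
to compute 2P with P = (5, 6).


Doubling: s = (3 x1^2 + a) / (2 y1)
s = (3*5^2 + 0) / (2*6) mod 11 = 9
x3 = s^2 - 2 x1 mod 11 = 9^2 - 2*5 = 5
y3 = s (x1 - x3) - y1 mod 11 = 9 * (5 - 5) - 6 = 5

2P = (5, 5)


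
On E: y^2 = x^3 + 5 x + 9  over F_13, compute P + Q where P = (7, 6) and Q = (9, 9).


P != Q, so use the chord formula.
s = (y2 - y1) / (x2 - x1) = (3) / (2) mod 13 = 8
x3 = s^2 - x1 - x2 mod 13 = 8^2 - 7 - 9 = 9
y3 = s (x1 - x3) - y1 mod 13 = 8 * (7 - 9) - 6 = 4

P + Q = (9, 4)


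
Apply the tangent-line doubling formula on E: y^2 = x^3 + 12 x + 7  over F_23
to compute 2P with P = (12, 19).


Doubling: s = (3 x1^2 + a) / (2 y1)
s = (3*12^2 + 12) / (2*19) mod 23 = 2
x3 = s^2 - 2 x1 mod 23 = 2^2 - 2*12 = 3
y3 = s (x1 - x3) - y1 mod 23 = 2 * (12 - 3) - 19 = 22

2P = (3, 22)
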